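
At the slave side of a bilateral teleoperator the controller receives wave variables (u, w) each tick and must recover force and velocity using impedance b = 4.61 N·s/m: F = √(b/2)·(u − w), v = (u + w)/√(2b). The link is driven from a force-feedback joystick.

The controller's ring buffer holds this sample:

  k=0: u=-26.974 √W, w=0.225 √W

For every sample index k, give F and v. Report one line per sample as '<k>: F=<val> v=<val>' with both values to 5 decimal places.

0: F=-41.29414 v=-8.80931

k=0: u−w=-27.19900, u+w=-26.74900; √(b/2)=1.51822, √(2b)=3.03645; F=1.51822×(-27.199)=-41.29414, v=-26.74900/3.03645=-8.80931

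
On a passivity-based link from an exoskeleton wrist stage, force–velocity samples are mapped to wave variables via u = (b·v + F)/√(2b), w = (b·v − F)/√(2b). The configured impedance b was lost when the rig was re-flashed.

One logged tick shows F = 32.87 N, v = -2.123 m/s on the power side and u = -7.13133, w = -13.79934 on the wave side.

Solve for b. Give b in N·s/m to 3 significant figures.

u + w = -20.93067;  u + w = √(2b)·v, so √(2b) = -20.93067/(-2.123) = 9.85901.
b = (√(2b))²/2 = 97.20000/2 = 48.60000.
(Check via u − w = 2F/√(2b): u − w = 6.66801, 2F/√(2b) = 6.66801.)

b = 48.6 N·s/m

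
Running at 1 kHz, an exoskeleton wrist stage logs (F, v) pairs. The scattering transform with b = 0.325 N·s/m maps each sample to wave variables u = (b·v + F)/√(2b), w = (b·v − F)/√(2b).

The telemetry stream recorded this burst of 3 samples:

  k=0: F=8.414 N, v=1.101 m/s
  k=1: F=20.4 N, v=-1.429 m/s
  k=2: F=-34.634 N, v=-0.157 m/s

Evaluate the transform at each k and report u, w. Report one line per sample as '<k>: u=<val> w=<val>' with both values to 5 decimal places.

0: u=10.88011 w=-9.99246
1: u=24.72704 w=-25.87913
2: u=-43.02148 w=42.89490

k=0: b·v=0.325×1.101=0.35783; √(2b)=0.80623; u=(0.35783+8.414)/0.80623=10.88011, w=(0.35783−8.414)/0.80623=-9.99246
k=1: b·v=0.325×(-1.429)=-0.46443; √(2b)=0.80623; u=(-0.46443+20.4)/0.80623=24.72704, w=(-0.46443−20.4)/0.80623=-25.87913
k=2: b·v=0.325×(-0.157)=-0.05103; √(2b)=0.80623; u=(-0.05103+(-34.634))/0.80623=-43.02148, w=(-0.05103−(-34.634))/0.80623=42.89490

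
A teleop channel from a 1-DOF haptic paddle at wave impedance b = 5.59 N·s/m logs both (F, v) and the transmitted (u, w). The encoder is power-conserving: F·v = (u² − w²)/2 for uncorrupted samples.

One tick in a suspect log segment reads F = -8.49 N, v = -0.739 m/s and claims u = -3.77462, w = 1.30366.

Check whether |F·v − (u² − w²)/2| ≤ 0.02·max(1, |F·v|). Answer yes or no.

F·v = (-8.49)×(-0.739) = 6.27411 W.
(u² − w²)/2 = (14.24776 − 1.69953)/2 = 6.27411 W.
|Δ| = 0.00000;  2% of max(1, |F·v|) = 0.12548.

yes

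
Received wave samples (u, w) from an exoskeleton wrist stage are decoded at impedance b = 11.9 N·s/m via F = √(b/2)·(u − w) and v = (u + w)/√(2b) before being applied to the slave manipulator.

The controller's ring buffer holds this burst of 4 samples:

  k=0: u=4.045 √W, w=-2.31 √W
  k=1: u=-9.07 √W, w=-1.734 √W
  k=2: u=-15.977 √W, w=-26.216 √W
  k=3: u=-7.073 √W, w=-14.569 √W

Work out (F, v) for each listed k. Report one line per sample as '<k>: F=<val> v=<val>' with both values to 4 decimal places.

0: F=15.5015 v=0.3556
1: F=-17.8944 v=-2.2146
2: F=24.9756 v=-8.6487
3: F=18.2847 v=-4.4362

k=0: u−w=6.3550, u+w=1.7350; √(b/2)=2.4393, √(2b)=4.8785; F=2.4393×6.355=15.5015, v=1.7350/4.8785=0.3556
k=1: u−w=-7.3360, u+w=-10.8040; √(b/2)=2.4393, √(2b)=4.8785; F=2.4393×(-7.336)=-17.8944, v=-10.8040/4.8785=-2.2146
k=2: u−w=10.2390, u+w=-42.1930; √(b/2)=2.4393, √(2b)=4.8785; F=2.4393×10.239=24.9756, v=-42.1930/4.8785=-8.6487
k=3: u−w=7.4960, u+w=-21.6420; √(b/2)=2.4393, √(2b)=4.8785; F=2.4393×7.496=18.2847, v=-21.6420/4.8785=-4.4362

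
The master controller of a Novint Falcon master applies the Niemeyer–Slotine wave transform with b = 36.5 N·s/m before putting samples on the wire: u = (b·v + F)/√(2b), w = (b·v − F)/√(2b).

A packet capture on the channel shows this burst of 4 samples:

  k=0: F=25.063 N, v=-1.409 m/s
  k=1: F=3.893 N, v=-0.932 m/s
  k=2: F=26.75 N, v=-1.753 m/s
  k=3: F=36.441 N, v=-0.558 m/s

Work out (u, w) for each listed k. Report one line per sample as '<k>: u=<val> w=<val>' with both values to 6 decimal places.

0: u=-3.085848 w=-8.952653
1: u=-3.525865 w=-4.437147
2: u=-4.357969 w=-10.619670
3: u=1.881319 w=-6.648873

k=0: b·v=36.5×(-1.409)=-51.428500; √(2b)=8.544004; u=(-51.428500+25.063)/8.544004=-3.085848, w=(-51.428500−25.063)/8.544004=-8.952653
k=1: b·v=36.5×(-0.932)=-34.018000; √(2b)=8.544004; u=(-34.018000+3.893)/8.544004=-3.525865, w=(-34.018000−3.893)/8.544004=-4.437147
k=2: b·v=36.5×(-1.753)=-63.984500; √(2b)=8.544004; u=(-63.984500+26.75)/8.544004=-4.357969, w=(-63.984500−26.75)/8.544004=-10.619670
k=3: b·v=36.5×(-0.558)=-20.367000; √(2b)=8.544004; u=(-20.367000+36.441)/8.544004=1.881319, w=(-20.367000−36.441)/8.544004=-6.648873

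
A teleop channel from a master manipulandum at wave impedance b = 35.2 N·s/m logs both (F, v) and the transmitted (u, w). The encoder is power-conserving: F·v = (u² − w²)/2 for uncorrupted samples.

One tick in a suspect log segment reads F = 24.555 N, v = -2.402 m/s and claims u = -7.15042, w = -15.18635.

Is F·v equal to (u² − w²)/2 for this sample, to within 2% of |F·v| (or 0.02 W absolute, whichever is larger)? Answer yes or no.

F·v = 24.555×(-2.402) = -58.9811 W.
(u² − w²)/2 = (51.1285 − 230.6252)/2 = -89.7484 W.
|Δ| = 30.7673;  2% of max(1, |F·v|) = 1.1796.

no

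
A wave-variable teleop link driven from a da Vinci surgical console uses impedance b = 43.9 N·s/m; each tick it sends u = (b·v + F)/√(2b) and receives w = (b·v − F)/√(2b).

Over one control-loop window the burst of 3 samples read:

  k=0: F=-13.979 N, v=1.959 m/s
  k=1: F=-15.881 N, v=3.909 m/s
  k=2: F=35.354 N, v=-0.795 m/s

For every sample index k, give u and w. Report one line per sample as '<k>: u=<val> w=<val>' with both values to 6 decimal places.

k=0: b·v=43.9×1.959=86.000100; √(2b)=9.370165; u=(86.000100+(-13.979))/9.370165=7.686214, w=(86.000100−(-13.979))/9.370165=10.669940
k=1: b·v=43.9×3.909=171.605100; √(2b)=9.370165; u=(171.605100+(-15.881))/9.370165=16.619141, w=(171.605100−(-15.881))/9.370165=20.008836
k=2: b·v=43.9×(-0.795)=-34.900500; √(2b)=9.370165; u=(-34.900500+35.354)/9.370165=0.048398, w=(-34.900500−35.354)/9.370165=-7.497680

0: u=7.686214 w=10.669940
1: u=16.619141 w=20.008836
2: u=0.048398 w=-7.497680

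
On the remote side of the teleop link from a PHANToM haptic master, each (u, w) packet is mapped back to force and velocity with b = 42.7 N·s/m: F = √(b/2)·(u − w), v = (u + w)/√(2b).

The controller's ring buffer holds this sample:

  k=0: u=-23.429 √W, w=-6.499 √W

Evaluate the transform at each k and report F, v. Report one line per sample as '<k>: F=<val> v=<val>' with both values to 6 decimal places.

0: F=-78.226860 v=-3.238536

k=0: u−w=-16.930000, u+w=-29.928000; √(b/2)=4.620606, √(2b)=9.241212; F=4.620606×(-16.93)=-78.226860, v=-29.928000/9.241212=-3.238536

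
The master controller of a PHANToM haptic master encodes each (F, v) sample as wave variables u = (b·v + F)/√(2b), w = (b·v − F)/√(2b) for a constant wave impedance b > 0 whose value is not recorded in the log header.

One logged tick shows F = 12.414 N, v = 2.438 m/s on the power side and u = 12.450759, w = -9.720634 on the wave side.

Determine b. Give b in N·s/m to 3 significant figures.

b = 0.627 N·s/m

u + w = 2.730125;  u + w = √(2b)·v, so √(2b) = 2.730125/2.438 = 1.119822.
b = (√(2b))²/2 = 1.254000/2 = 0.627000.
(Check via u − w = 2F/√(2b): u − w = 22.171393, 2F/√(2b) = 22.171389.)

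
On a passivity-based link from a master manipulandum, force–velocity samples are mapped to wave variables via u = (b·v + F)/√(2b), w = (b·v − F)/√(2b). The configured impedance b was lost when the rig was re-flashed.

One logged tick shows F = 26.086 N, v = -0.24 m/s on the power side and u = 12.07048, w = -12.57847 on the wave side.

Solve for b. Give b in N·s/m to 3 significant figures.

b = 2.24 N·s/m

u + w = -0.5080;  u + w = √(2b)·v, so √(2b) = -0.5080/(-0.24) = 2.1166.
b = (√(2b))²/2 = 4.4801/2 = 2.2401.
(Check via u − w = 2F/√(2b): u − w = 24.6489, 2F/√(2b) = 24.6487.)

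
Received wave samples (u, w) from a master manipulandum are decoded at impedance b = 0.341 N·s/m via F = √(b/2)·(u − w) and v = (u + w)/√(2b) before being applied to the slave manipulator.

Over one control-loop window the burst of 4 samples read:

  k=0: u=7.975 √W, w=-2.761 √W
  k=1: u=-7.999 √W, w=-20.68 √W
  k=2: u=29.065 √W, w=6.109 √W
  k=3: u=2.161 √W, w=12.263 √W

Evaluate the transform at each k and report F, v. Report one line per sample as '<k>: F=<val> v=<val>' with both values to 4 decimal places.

k=0: u−w=10.7360, u+w=5.2140; √(b/2)=0.4129, √(2b)=0.8258; F=0.4129×10.736=4.4331, v=5.2140/0.8258=6.3136
k=1: u−w=12.6810, u+w=-28.6790; √(b/2)=0.4129, √(2b)=0.8258; F=0.4129×12.681=5.2362, v=-28.6790/0.8258=-34.7274
k=2: u−w=22.9560, u+w=35.1740; √(b/2)=0.4129, √(2b)=0.8258; F=0.4129×22.956=9.4789, v=35.1740/0.8258=42.5922
k=3: u−w=-10.1020, u+w=14.4240; √(b/2)=0.4129, √(2b)=0.8258; F=0.4129×(-10.102)=-4.1713, v=14.4240/0.8258=17.4660

0: F=4.4331 v=6.3136
1: F=5.2362 v=-34.7274
2: F=9.4789 v=42.5922
3: F=-4.1713 v=17.4660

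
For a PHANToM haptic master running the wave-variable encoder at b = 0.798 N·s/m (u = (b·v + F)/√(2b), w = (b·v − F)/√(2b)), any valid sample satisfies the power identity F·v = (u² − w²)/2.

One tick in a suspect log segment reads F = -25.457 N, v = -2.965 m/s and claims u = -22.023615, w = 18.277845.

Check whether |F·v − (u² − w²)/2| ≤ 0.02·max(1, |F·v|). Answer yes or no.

yes

F·v = (-25.457)×(-2.965) = 75.480005 W.
(u² − w²)/2 = (485.039618 − 334.079618)/2 = 75.480000 W.
|Δ| = 0.000005;  2% of max(1, |F·v|) = 1.509600.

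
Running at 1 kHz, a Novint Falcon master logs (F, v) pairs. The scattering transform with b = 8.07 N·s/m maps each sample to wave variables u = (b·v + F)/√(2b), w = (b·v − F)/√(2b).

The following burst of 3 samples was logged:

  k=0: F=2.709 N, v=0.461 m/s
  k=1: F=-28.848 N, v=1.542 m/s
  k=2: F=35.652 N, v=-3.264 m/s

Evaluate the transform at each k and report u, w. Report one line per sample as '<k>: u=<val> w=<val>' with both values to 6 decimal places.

k=0: b·v=8.07×0.461=3.720270; √(2b)=4.017462; u=(3.720270+2.709)/4.017462=1.600331, w=(3.720270−2.709)/4.017462=0.251719
k=1: b·v=8.07×1.542=12.443940; √(2b)=4.017462; u=(12.443940+(-28.848))/4.017462=-4.083190, w=(12.443940−(-28.848))/4.017462=10.278116
k=2: b·v=8.07×(-3.264)=-26.340480; √(2b)=4.017462; u=(-26.340480+35.652)/4.017462=2.317762, w=(-26.340480−35.652)/4.017462=-15.430757

0: u=1.600331 w=0.251719
1: u=-4.083190 w=10.278116
2: u=2.317762 w=-15.430757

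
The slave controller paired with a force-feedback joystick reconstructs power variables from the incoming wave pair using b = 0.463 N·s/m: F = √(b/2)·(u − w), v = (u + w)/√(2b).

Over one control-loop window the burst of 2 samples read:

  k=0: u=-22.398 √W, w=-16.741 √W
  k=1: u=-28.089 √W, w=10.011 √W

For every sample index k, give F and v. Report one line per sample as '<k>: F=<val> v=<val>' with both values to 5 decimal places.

0: F=-2.72183 v=-40.67282
1: F=-18.33160 v=-18.78646

k=0: u−w=-5.65700, u+w=-39.13900; √(b/2)=0.48114, √(2b)=0.96229; F=0.48114×(-5.657)=-2.72183, v=-39.13900/0.96229=-40.67282
k=1: u−w=-38.10000, u+w=-18.07800; √(b/2)=0.48114, √(2b)=0.96229; F=0.48114×(-38.1)=-18.33160, v=-18.07800/0.96229=-18.78646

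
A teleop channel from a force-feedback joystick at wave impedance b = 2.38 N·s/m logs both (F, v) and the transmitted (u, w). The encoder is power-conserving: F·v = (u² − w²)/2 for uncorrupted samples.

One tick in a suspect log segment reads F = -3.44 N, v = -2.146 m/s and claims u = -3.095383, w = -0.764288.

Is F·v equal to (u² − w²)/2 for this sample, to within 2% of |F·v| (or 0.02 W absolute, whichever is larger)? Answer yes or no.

no

F·v = (-3.44)×(-2.146) = 7.382240 W.
(u² − w²)/2 = (9.581396 − 0.584136)/2 = 4.498630 W.
|Δ| = 2.883610;  2% of max(1, |F·v|) = 0.147645.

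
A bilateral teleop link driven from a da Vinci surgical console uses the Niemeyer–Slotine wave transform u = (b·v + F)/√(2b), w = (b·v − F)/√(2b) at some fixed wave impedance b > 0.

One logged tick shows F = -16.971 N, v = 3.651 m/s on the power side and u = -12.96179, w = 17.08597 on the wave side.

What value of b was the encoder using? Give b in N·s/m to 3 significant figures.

u + w = 4.12418;  u + w = √(2b)·v, so √(2b) = 4.12418/3.651 = 1.12960.
b = (√(2b))²/2 = 1.27600/2 = 0.63800.
(Check via u − w = 2F/√(2b): u − w = -30.04776, 2F/√(2b) = -30.04773.)

b = 0.638 N·s/m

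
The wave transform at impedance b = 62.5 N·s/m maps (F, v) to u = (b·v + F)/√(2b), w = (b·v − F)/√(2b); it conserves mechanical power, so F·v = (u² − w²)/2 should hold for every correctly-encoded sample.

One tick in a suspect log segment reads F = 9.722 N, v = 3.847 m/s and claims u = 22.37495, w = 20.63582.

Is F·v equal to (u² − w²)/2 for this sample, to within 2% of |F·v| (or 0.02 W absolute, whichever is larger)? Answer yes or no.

yes

F·v = 9.722×3.847 = 37.4005 W.
(u² − w²)/2 = (500.6384 − 425.8371)/2 = 37.4007 W.
|Δ| = 0.0001;  2% of max(1, |F·v|) = 0.7480.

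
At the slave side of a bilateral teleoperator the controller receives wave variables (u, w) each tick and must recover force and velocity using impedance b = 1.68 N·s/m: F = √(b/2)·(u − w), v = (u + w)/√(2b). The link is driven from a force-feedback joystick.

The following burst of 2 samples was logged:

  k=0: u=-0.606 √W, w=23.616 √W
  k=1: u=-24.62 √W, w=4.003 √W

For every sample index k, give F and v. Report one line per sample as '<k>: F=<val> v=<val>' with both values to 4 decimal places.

k=0: u−w=-24.2220, u+w=23.0100; √(b/2)=0.9165, √(2b)=1.8330; F=0.9165×(-24.222)=-22.1998, v=23.0100/1.8330=12.5530
k=1: u−w=-28.6230, u+w=-20.6170; √(b/2)=0.9165, √(2b)=1.8330; F=0.9165×(-28.623)=-26.2334, v=-20.6170/1.8330=-11.2475

0: F=-22.1998 v=12.5530
1: F=-26.2334 v=-11.2475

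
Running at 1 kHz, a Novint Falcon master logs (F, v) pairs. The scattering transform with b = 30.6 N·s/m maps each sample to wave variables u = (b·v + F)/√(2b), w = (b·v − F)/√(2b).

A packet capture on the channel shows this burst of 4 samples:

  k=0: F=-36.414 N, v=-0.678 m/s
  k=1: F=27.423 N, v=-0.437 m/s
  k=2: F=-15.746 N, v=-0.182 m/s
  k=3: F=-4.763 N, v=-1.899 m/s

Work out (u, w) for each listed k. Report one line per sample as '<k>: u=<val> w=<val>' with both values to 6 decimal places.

k=0: b·v=30.6×(-0.678)=-20.746800; √(2b)=7.823043; u=(-20.746800+(-36.414))/7.823043=-7.306722, w=(-20.746800−(-36.414))/7.823043=2.002699
k=1: b·v=30.6×(-0.437)=-13.372200; √(2b)=7.823043; u=(-13.372200+27.423)/7.823043=1.796079, w=(-13.372200−27.423)/7.823043=-5.214748
k=2: b·v=30.6×(-0.182)=-5.569200; √(2b)=7.823043; u=(-5.569200+(-15.746))/7.823043=-2.724669, w=(-5.569200−(-15.746))/7.823043=1.300875
k=3: b·v=30.6×(-1.899)=-58.109400; √(2b)=7.823043; u=(-58.109400+(-4.763))/7.823043=-8.036822, w=(-58.109400−(-4.763))/7.823043=-6.819137

0: u=-7.306722 w=2.002699
1: u=1.796079 w=-5.214748
2: u=-2.724669 w=1.300875
3: u=-8.036822 w=-6.819137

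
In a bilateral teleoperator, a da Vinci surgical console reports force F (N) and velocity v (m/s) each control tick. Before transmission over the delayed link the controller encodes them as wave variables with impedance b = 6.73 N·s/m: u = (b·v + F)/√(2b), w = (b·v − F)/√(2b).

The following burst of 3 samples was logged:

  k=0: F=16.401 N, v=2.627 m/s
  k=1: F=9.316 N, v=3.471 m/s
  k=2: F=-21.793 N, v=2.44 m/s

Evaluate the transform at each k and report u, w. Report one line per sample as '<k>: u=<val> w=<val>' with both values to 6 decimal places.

k=0: b·v=6.73×2.627=17.679710; √(2b)=3.668787; u=(17.679710+16.401)/3.668787=9.289367, w=(17.679710−16.401)/3.668787=0.348538
k=1: b·v=6.73×3.471=23.359830; √(2b)=3.668787; u=(23.359830+9.316)/3.668787=8.906439, w=(23.359830−9.316)/3.668787=3.827922
k=2: b·v=6.73×2.44=16.421200; √(2b)=3.668787; u=(16.421200+(-21.793))/3.668787=-1.464190, w=(16.421200−(-21.793))/3.668787=10.416030

0: u=9.289367 w=0.348538
1: u=8.906439 w=3.827922
2: u=-1.464190 w=10.416030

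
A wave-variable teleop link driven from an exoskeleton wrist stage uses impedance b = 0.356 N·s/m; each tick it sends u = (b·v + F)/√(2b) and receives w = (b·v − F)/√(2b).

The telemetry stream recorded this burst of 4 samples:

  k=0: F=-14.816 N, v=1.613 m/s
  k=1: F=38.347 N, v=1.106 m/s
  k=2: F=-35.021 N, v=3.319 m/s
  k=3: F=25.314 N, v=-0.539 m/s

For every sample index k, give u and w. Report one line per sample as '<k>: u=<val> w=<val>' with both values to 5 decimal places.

k=0: b·v=0.356×1.613=0.57423; √(2b)=0.84380; u=(0.57423+(-14.816))/0.84380=-16.87812, w=(0.57423−(-14.816))/0.84380=18.23917
k=1: b·v=0.356×1.106=0.39374; √(2b)=0.84380; u=(0.39374+38.347)/0.84380=45.91218, w=(0.39374−38.347)/0.84380=-44.97893
k=2: b·v=0.356×3.319=1.18156; √(2b)=0.84380; u=(1.18156+(-35.021))/0.84380=-40.10358, w=(1.18156−(-35.021))/0.84380=42.90415
k=3: b·v=0.356×(-0.539)=-0.19188; √(2b)=0.84380; u=(-0.19188+25.314)/0.84380=29.77256, w=(-0.19188−25.314)/0.84380=-30.22737

0: u=-16.87812 w=18.23917
1: u=45.91218 w=-44.97893
2: u=-40.10358 w=42.90415
3: u=29.77256 w=-30.22737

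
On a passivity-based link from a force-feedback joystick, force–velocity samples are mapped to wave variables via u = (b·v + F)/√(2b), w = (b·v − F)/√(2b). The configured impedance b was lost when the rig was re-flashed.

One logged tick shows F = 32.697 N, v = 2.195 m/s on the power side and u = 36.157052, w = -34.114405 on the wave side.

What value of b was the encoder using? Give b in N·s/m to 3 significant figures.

b = 0.433 N·s/m

u + w = 2.042647;  u + w = √(2b)·v, so √(2b) = 2.042647/2.195 = 0.930591.
b = (√(2b))²/2 = 0.865999/2 = 0.433000.
(Check via u − w = 2F/√(2b): u − w = 70.271457, 2F/√(2b) = 70.271481.)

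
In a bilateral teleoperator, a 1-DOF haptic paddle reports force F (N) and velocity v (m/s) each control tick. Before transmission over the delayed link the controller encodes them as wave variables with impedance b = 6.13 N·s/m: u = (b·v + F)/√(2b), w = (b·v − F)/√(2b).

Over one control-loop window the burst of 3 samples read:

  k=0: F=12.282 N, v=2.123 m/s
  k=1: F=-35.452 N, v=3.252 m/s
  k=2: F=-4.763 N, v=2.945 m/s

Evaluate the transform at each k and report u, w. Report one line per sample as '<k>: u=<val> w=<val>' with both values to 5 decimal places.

k=0: b·v=6.13×2.123=13.01399; √(2b)=3.50143; u=(13.01399+12.282)/3.50143=7.22448, w=(13.01399−12.282)/3.50143=0.20905
k=1: b·v=6.13×3.252=19.93476; √(2b)=3.50143; u=(19.93476+(-35.452))/3.50143=-4.43169, w=(19.93476−(-35.452))/3.50143=15.81833
k=2: b·v=6.13×2.945=18.05285; √(2b)=3.50143; u=(18.05285+(-4.763))/3.50143=3.79555, w=(18.05285−(-4.763))/3.50143=6.51616

0: u=7.22448 w=0.20905
1: u=-4.43169 w=15.81833
2: u=3.79555 w=6.51616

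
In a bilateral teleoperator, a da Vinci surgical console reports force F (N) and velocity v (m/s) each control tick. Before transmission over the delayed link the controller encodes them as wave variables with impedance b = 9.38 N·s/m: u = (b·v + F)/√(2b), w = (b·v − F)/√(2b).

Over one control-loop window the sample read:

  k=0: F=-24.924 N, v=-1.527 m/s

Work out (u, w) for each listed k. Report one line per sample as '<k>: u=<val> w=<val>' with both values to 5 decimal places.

k=0: b·v=9.38×(-1.527)=-14.32326; √(2b)=4.33128; u=(-14.32326+(-24.924))/4.33128=-9.06135, w=(-14.32326−(-24.924))/4.33128=2.44748

0: u=-9.06135 w=2.44748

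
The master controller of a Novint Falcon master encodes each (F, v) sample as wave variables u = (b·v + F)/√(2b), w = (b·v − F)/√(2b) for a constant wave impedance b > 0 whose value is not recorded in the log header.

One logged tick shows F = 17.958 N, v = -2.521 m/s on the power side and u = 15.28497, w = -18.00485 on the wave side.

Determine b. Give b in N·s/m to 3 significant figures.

b = 0.582 N·s/m

u + w = -2.71988;  u + w = √(2b)·v, so √(2b) = -2.71988/(-2.521) = 1.07889.
b = (√(2b))²/2 = 1.16400/2 = 0.58200.
(Check via u − w = 2F/√(2b): u − w = 33.28982, 2F/√(2b) = 33.28979.)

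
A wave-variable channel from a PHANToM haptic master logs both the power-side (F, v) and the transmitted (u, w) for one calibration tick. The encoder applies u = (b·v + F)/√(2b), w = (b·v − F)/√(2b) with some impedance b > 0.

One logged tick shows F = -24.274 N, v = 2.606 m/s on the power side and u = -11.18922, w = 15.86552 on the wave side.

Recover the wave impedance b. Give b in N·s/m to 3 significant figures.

u + w = 4.6763;  u + w = √(2b)·v, so √(2b) = 4.6763/2.606 = 1.7944.
b = (√(2b))²/2 = 3.2200/2 = 1.6100.
(Check via u − w = 2F/√(2b): u − w = -27.0547, 2F/√(2b) = -27.0547.)

b = 1.61 N·s/m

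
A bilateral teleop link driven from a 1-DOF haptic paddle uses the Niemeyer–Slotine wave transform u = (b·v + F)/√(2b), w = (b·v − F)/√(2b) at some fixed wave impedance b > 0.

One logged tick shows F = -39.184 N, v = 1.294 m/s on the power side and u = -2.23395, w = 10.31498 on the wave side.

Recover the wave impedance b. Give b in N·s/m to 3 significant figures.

u + w = 8.0810;  u + w = √(2b)·v, so √(2b) = 8.0810/1.294 = 6.2450.
b = (√(2b))²/2 = 39.0000/2 = 19.5000.
(Check via u − w = 2F/√(2b): u − w = -12.5489, 2F/√(2b) = -12.5489.)

b = 19.5 N·s/m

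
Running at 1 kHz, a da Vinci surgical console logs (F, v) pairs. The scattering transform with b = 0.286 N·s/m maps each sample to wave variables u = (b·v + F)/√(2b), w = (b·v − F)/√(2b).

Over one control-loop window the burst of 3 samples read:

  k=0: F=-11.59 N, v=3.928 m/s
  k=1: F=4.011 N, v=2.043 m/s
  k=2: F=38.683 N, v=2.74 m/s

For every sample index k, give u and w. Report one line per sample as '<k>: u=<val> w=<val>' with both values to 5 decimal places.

0: u=-13.83908 w=16.80986
1: u=6.07597 w=-4.53084
2: u=52.18337 w=-50.11109

k=0: b·v=0.286×3.928=1.12341; √(2b)=0.75631; u=(1.12341+(-11.59))/0.75631=-13.83908, w=(1.12341−(-11.59))/0.75631=16.80986
k=1: b·v=0.286×2.043=0.58430; √(2b)=0.75631; u=(0.58430+4.011)/0.75631=6.07597, w=(0.58430−4.011)/0.75631=-4.53084
k=2: b·v=0.286×2.74=0.78364; √(2b)=0.75631; u=(0.78364+38.683)/0.75631=52.18337, w=(0.78364−38.683)/0.75631=-50.11109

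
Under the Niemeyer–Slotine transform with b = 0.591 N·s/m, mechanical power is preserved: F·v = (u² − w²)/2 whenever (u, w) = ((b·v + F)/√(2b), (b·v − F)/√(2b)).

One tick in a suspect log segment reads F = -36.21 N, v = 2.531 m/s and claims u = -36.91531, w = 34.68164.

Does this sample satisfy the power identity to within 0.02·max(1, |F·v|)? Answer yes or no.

F·v = (-36.21)×2.531 = -91.64751 W.
(u² − w²)/2 = (1362.74011 − 1202.81615)/2 = 79.96198 W.
|Δ| = 171.60949;  2% of max(1, |F·v|) = 1.83295.

no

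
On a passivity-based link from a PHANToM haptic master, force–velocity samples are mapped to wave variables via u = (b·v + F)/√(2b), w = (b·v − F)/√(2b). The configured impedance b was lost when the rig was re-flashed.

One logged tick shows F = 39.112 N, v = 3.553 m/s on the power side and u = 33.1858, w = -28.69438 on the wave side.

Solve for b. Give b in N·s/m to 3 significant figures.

b = 0.799 N·s/m

u + w = 4.4914;  u + w = √(2b)·v, so √(2b) = 4.4914/3.553 = 1.2641.
b = (√(2b))²/2 = 1.5980/2 = 0.7990.
(Check via u − w = 2F/√(2b): u − w = 61.8802, 2F/√(2b) = 61.8802.)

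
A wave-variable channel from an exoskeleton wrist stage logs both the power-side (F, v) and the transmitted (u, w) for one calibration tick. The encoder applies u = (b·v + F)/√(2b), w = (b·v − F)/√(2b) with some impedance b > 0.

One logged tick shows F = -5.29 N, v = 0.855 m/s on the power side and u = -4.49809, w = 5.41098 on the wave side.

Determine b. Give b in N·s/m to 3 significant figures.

u + w = 0.91289;  u + w = √(2b)·v, so √(2b) = 0.91289/0.855 = 1.06771.
b = (√(2b))²/2 = 1.14000/2 = 0.57000.
(Check via u − w = 2F/√(2b): u − w = -9.90907, 2F/√(2b) = -9.90908.)

b = 0.57 N·s/m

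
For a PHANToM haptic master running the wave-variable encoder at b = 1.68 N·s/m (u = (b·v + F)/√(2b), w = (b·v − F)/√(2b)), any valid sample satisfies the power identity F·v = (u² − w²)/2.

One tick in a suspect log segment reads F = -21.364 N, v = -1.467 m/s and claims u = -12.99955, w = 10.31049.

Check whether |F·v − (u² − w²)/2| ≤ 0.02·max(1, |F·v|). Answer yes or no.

F·v = (-21.364)×(-1.467) = 31.34099 W.
(u² − w²)/2 = (168.98830 − 106.30620)/2 = 31.34105 W.
|Δ| = 0.00006;  2% of max(1, |F·v|) = 0.62682.

yes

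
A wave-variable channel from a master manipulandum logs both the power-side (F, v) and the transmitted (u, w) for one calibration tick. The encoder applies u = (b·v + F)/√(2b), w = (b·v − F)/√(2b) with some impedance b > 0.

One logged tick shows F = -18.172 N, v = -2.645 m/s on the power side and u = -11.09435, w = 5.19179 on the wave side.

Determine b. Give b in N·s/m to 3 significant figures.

u + w = -5.9026;  u + w = √(2b)·v, so √(2b) = -5.9026/(-2.645) = 2.2316.
b = (√(2b))²/2 = 4.9800/2 = 2.4900.
(Check via u − w = 2F/√(2b): u − w = -16.2861, 2F/√(2b) = -16.2861.)

b = 2.49 N·s/m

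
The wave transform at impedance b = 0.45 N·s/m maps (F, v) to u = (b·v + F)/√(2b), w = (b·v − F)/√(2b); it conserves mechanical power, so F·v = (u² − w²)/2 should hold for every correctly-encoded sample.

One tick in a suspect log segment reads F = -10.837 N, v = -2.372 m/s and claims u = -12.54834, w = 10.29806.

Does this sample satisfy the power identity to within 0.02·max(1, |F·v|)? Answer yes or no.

F·v = (-10.837)×(-2.372) = 25.70536 W.
(u² − w²)/2 = (157.46084 − 106.05004)/2 = 25.70540 W.
|Δ| = 0.00003;  2% of max(1, |F·v|) = 0.51411.

yes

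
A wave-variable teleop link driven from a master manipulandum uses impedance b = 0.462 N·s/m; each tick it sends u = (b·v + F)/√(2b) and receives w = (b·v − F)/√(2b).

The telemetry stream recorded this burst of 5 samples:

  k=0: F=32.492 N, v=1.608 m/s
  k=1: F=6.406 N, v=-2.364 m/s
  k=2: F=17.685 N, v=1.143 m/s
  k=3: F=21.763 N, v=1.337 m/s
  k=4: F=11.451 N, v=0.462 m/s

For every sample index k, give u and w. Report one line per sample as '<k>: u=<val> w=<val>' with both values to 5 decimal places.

0: u=34.57469 w=-33.02900
1: u=5.52805 w=-7.80044
2: u=18.94729 w=-17.84858
3: u=23.28293 w=-21.99774
4: u=12.13467 w=-11.69058

k=0: b·v=0.462×1.608=0.74290; √(2b)=0.96125; u=(0.74290+32.492)/0.96125=34.57469, w=(0.74290−32.492)/0.96125=-33.02900
k=1: b·v=0.462×(-2.364)=-1.09217; √(2b)=0.96125; u=(-1.09217+6.406)/0.96125=5.52805, w=(-1.09217−6.406)/0.96125=-7.80044
k=2: b·v=0.462×1.143=0.52807; √(2b)=0.96125; u=(0.52807+17.685)/0.96125=18.94729, w=(0.52807−17.685)/0.96125=-17.84858
k=3: b·v=0.462×1.337=0.61769; √(2b)=0.96125; u=(0.61769+21.763)/0.96125=23.28293, w=(0.61769−21.763)/0.96125=-21.99774
k=4: b·v=0.462×0.462=0.21344; √(2b)=0.96125; u=(0.21344+11.451)/0.96125=12.13467, w=(0.21344−11.451)/0.96125=-11.69058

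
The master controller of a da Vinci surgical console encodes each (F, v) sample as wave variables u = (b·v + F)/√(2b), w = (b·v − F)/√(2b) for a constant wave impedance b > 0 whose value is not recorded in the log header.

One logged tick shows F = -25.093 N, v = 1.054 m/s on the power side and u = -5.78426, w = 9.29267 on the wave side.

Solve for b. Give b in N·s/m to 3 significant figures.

u + w = 3.50841;  u + w = √(2b)·v, so √(2b) = 3.50841/1.054 = 3.32866.
b = (√(2b))²/2 = 11.07999/2 = 5.54000.
(Check via u − w = 2F/√(2b): u − w = -15.07693, 2F/√(2b) = -15.07693.)

b = 5.54 N·s/m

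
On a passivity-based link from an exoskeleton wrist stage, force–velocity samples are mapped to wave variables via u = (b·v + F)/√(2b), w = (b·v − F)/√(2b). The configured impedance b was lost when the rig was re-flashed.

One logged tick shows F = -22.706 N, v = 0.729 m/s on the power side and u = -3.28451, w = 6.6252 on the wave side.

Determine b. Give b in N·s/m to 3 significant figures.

b = 10.5 N·s/m

u + w = 3.3407;  u + w = √(2b)·v, so √(2b) = 3.3407/0.729 = 4.5826.
b = (√(2b))²/2 = 20.9999/2 = 10.5000.
(Check via u − w = 2F/√(2b): u − w = -9.9097, 2F/√(2b) = -9.9097.)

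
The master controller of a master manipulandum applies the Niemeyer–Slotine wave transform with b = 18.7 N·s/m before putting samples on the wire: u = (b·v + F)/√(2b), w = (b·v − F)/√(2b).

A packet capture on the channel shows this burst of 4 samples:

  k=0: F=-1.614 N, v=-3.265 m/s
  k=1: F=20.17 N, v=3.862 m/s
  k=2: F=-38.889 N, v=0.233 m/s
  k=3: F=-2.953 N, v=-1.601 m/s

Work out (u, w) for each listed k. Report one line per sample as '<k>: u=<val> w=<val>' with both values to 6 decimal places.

k=0: b·v=18.7×(-3.265)=-61.055500; √(2b)=6.115554; u=(-61.055500+(-1.614))/6.115554=-10.247559, w=(-61.055500−(-1.614))/6.115554=-9.719725
k=1: b·v=18.7×3.862=72.219400; √(2b)=6.115554; u=(72.219400+20.17)/6.115554=15.107282, w=(72.219400−20.17)/6.115554=8.510987
k=2: b·v=18.7×0.233=4.357100; √(2b)=6.115554; u=(4.357100+(-38.889))/6.115554=-5.646569, w=(4.357100−(-38.889))/6.115554=7.071494
k=3: b·v=18.7×(-1.601)=-29.938700; √(2b)=6.115554; u=(-29.938700+(-2.953))/6.115554=-5.378368, w=(-29.938700−(-2.953))/6.115554=-4.412634

0: u=-10.247559 w=-9.719725
1: u=15.107282 w=8.510987
2: u=-5.646569 w=7.071494
3: u=-5.378368 w=-4.412634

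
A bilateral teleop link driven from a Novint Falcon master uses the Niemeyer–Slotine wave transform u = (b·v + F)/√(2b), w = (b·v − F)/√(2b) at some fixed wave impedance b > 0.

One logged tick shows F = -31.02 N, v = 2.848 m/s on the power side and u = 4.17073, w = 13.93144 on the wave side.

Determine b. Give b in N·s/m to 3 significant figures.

u + w = 18.10217;  u + w = √(2b)·v, so √(2b) = 18.10217/2.848 = 6.35610.
b = (√(2b))²/2 = 40.39999/2 = 20.20000.
(Check via u − w = 2F/√(2b): u − w = -9.76071, 2F/√(2b) = -9.76070.)

b = 20.2 N·s/m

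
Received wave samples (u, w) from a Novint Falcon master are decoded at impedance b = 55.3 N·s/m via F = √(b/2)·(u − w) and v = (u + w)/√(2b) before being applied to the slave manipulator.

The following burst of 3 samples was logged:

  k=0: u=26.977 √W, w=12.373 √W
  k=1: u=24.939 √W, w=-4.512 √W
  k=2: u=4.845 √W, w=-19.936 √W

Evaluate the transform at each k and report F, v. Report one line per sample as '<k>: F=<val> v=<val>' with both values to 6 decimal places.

0: F=76.792604 v=3.741685
1: F=154.862981 v=1.942348
2: F=130.306595 v=-1.434962

k=0: u−w=14.604000, u+w=39.350000; √(b/2)=5.258327, √(2b)=10.516653; F=5.258327×14.604=76.792604, v=39.350000/10.516653=3.741685
k=1: u−w=29.451000, u+w=20.427000; √(b/2)=5.258327, √(2b)=10.516653; F=5.258327×29.451=154.862981, v=20.427000/10.516653=1.942348
k=2: u−w=24.781000, u+w=-15.091000; √(b/2)=5.258327, √(2b)=10.516653; F=5.258327×24.781=130.306595, v=-15.091000/10.516653=-1.434962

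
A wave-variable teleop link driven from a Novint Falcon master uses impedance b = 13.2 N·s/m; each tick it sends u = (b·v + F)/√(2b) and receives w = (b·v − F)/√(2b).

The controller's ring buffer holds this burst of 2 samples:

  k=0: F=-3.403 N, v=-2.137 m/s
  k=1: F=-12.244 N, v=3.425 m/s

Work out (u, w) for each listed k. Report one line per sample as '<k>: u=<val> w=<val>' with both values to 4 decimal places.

k=0: b·v=13.2×(-2.137)=-28.2084; √(2b)=5.1381; u=(-28.2084+(-3.403))/5.1381=-6.1524, w=(-28.2084−(-3.403))/5.1381=-4.8277
k=1: b·v=13.2×3.425=45.2100; √(2b)=5.1381; u=(45.2100+(-12.244))/5.1381=6.4160, w=(45.2100−(-12.244))/5.1381=11.1820

0: u=-6.1524 w=-4.8277
1: u=6.4160 w=11.1820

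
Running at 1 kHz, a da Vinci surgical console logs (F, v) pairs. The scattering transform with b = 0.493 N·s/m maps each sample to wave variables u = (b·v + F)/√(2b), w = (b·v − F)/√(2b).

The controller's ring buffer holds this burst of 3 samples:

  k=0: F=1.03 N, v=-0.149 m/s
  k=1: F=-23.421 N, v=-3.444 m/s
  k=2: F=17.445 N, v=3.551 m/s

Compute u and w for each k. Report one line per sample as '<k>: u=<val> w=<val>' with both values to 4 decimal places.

k=0: b·v=0.493×(-0.149)=-0.0735; √(2b)=0.9930; u=(-0.0735+1.03)/0.9930=0.9633, w=(-0.0735−1.03)/0.9930=-1.1113
k=1: b·v=0.493×(-3.444)=-1.6979; √(2b)=0.9930; u=(-1.6979+(-23.421))/0.9930=-25.2966, w=(-1.6979−(-23.421))/0.9930=21.8768
k=2: b·v=0.493×3.551=1.7506; √(2b)=0.9930; u=(1.7506+17.445)/0.9930=19.3314, w=(1.7506−17.445)/0.9930=-15.8054

0: u=0.9633 w=-1.1113
1: u=-25.2966 w=21.8768
2: u=19.3314 w=-15.8054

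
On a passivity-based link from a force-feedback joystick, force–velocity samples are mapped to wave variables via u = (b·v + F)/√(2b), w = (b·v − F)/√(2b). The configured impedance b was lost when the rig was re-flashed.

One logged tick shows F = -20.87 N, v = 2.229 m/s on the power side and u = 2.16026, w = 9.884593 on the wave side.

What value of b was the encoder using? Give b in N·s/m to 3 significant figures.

b = 14.6 N·s/m

u + w = 12.044853;  u + w = √(2b)·v, so √(2b) = 12.044853/2.229 = 5.403703.
b = (√(2b))²/2 = 29.200001/2 = 14.600001.
(Check via u − w = 2F/√(2b): u − w = -7.724333, 2F/√(2b) = -7.724333.)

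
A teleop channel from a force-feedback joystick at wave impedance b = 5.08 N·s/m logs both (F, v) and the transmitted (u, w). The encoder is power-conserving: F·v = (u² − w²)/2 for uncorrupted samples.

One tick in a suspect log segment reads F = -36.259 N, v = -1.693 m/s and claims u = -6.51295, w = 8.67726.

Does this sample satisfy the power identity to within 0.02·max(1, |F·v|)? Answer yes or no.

F·v = (-36.259)×(-1.693) = 61.38649 W.
(u² − w²)/2 = (42.41852 − 75.29484)/2 = -16.43816 W.
|Δ| = 77.82465;  2% of max(1, |F·v|) = 1.22773.

no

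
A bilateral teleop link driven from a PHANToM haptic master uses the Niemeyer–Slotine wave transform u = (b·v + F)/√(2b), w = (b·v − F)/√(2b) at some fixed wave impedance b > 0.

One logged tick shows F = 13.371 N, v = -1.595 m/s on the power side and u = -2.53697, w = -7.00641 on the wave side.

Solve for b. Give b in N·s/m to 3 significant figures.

b = 17.9 N·s/m

u + w = -9.54338;  u + w = √(2b)·v, so √(2b) = -9.54338/(-1.595) = 5.98331.
b = (√(2b))²/2 = 35.80000/2 = 17.90000.
(Check via u − w = 2F/√(2b): u − w = 4.46944, 2F/√(2b) = 4.46943.)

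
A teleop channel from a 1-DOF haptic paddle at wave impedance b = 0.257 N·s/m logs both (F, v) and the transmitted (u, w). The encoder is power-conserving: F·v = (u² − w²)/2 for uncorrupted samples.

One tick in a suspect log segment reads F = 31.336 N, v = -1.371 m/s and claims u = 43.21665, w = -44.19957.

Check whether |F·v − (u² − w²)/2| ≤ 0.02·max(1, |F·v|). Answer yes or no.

F·v = 31.336×(-1.371) = -42.9617 W.
(u² − w²)/2 = (1867.6788 − 1953.6020)/2 = -42.9616 W.
|Δ| = 0.0001;  2% of max(1, |F·v|) = 0.8592.

yes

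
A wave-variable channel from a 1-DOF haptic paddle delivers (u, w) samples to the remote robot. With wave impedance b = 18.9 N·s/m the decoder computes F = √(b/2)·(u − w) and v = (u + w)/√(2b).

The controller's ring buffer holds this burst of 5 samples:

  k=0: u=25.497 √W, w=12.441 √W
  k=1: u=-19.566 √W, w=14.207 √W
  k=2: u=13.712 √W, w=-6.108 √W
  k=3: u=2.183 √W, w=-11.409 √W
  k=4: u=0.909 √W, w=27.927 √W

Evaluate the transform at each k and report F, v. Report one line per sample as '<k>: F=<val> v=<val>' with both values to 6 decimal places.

k=0: u−w=13.056000, u+w=37.938000; √(b/2)=3.074085, √(2b)=6.148170; F=3.074085×13.056=40.135257, v=37.938000/6.148170=6.170616
k=1: u−w=-33.773000, u+w=-5.359000; √(b/2)=3.074085, √(2b)=6.148170; F=3.074085×(-33.773)=-103.821080, v=-5.359000/6.148170=-0.871641
k=2: u−w=19.820000, u+w=7.604000; √(b/2)=3.074085, √(2b)=6.148170; F=3.074085×19.82=60.928369, v=7.604000/6.148170=1.236791
k=3: u−w=13.592000, u+w=-9.226000; √(b/2)=3.074085, √(2b)=6.148170; F=3.074085×13.592=41.782966, v=-9.226000/6.148170=-1.500609
k=4: u−w=-27.018000, u+w=28.836000; √(b/2)=3.074085, √(2b)=6.148170; F=3.074085×(-27.018)=-83.055635, v=28.836000/6.148170=4.690176

0: F=40.135257 v=6.170616
1: F=-103.821080 v=-0.871641
2: F=60.928369 v=1.236791
3: F=41.782966 v=-1.500609
4: F=-83.055635 v=4.690176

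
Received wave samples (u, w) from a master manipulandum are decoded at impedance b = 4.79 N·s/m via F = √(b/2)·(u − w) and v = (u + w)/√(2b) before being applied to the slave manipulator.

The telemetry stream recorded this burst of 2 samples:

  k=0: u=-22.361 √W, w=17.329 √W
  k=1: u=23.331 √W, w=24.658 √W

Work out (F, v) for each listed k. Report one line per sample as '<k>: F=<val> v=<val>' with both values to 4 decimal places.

k=0: u−w=-39.6900, u+w=-5.0320; √(b/2)=1.5476, √(2b)=3.0952; F=1.5476×(-39.69)=-61.4234, v=-5.0320/3.0952=-1.6258
k=1: u−w=-1.3270, u+w=47.9890; √(b/2)=1.5476, √(2b)=3.0952; F=1.5476×(-1.327)=-2.0536, v=47.9890/3.0952=15.5045

0: F=-61.4234 v=-1.6258
1: F=-2.0536 v=15.5045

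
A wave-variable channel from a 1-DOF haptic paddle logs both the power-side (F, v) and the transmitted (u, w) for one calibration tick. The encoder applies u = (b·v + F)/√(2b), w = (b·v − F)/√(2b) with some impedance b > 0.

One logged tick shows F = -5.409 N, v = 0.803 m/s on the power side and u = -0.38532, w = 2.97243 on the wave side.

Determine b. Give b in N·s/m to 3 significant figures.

u + w = 2.5871;  u + w = √(2b)·v, so √(2b) = 2.5871/0.803 = 3.2218.
b = (√(2b))²/2 = 10.3800/2 = 5.1900.
(Check via u − w = 2F/√(2b): u − w = -3.3578, 2F/√(2b) = -3.3577.)

b = 5.19 N·s/m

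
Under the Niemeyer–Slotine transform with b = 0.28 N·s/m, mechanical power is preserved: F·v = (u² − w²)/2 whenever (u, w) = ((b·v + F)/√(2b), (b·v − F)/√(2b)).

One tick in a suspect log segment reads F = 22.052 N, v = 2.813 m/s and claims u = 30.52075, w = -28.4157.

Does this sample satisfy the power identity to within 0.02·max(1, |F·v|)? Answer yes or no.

yes

F·v = 22.052×2.813 = 62.0323 W.
(u² − w²)/2 = (931.5162 − 807.4520)/2 = 62.0321 W.
|Δ| = 0.0002;  2% of max(1, |F·v|) = 1.2406.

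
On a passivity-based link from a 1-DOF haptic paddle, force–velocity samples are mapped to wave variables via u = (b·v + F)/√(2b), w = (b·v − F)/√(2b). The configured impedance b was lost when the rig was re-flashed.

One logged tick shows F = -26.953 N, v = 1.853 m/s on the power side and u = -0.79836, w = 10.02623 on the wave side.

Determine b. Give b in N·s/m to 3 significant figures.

u + w = 9.22787;  u + w = √(2b)·v, so √(2b) = 9.22787/1.853 = 4.97996.
b = (√(2b))²/2 = 24.80002/2 = 12.40001.
(Check via u − w = 2F/√(2b): u − w = -10.82459, 2F/√(2b) = -10.82458.)

b = 12.4 N·s/m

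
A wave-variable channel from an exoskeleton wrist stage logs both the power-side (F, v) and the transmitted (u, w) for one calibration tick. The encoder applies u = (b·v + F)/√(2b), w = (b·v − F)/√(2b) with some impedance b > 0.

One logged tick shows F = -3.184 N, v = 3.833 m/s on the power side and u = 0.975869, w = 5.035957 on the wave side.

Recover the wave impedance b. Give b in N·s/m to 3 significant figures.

u + w = 6.011826;  u + w = √(2b)·v, so √(2b) = 6.011826/3.833 = 1.568439.
b = (√(2b))²/2 = 2.460000/2 = 1.230000.
(Check via u − w = 2F/√(2b): u − w = -4.060088, 2F/√(2b) = -4.060088.)

b = 1.23 N·s/m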